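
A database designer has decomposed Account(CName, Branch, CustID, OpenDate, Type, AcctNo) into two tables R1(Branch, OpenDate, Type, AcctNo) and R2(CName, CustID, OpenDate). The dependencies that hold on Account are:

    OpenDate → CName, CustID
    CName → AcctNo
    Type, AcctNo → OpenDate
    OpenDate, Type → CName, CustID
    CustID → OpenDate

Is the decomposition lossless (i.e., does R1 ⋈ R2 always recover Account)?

Yes

Common attributes: R1 ∩ R2 = {OpenDate}.
Closure of {OpenDate}: OpenDate → CName, CustID applies, adding CName, CustID; CName → AcctNo applies, adding AcctNo. So (OpenDate)⁺ = {CName, CustID, OpenDate, AcctNo}.
This closure contains every attribute of R2, so R1 ∩ R2 → R2. The join is lossless.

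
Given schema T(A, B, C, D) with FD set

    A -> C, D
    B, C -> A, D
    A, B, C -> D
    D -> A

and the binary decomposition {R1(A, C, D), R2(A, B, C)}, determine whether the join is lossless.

Yes

Common attributes: R1 ∩ R2 = {A, C}.
Closure of {A, C}: A → C, D applies, adding D. So (A, C)⁺ = {A, C, D}.
This closure contains every attribute of R1, so R1 ∩ R2 → R1. The join is lossless.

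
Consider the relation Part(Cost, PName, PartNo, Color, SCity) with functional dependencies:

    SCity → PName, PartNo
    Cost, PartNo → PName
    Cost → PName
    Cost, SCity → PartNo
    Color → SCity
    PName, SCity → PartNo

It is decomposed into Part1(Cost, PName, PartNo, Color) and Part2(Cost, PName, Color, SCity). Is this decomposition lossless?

Yes

Common attributes: Part1 ∩ Part2 = {Cost, PName, Color}.
Closure of {Cost, PName, Color}: Color → SCity applies, adding SCity; PName, SCity → PartNo applies, adding PartNo. So (Cost, PName, Color)⁺ = {Cost, PName, PartNo, Color, SCity}.
This closure contains every attribute of Part1, so Part1 ∩ Part2 → Part1. The join is lossless.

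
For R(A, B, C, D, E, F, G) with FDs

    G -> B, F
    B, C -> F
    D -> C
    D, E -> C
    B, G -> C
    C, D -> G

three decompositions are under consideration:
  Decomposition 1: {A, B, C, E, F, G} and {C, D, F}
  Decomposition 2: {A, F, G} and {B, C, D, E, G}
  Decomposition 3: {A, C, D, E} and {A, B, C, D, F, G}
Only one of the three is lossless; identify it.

Decomposition 3

Decomposition 1: common = {C, F}, closure = {C, F} → lossy.
Decomposition 2: common = {G}, closure = {B, C, F, G} → lossy.
Decomposition 3: common = {A, C, D}, closure = {A, B, C, D, F, G} → lossless.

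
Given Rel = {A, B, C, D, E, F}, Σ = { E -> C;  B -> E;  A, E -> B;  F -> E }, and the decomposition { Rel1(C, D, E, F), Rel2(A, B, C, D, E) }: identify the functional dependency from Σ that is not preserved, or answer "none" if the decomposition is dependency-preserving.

none

E → C lies within Rel1.
B → E lies within Rel2.
A, E → B lies within Rel2.
F → E lies within Rel1.
Every dependency is enforceable on the fragments, so the decomposition is dependency-preserving.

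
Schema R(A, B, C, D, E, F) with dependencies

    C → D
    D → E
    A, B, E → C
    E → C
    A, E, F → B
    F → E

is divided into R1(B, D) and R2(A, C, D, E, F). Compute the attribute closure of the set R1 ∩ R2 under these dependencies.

C, D, E

R1 ∩ R2 = {D}.
D → E applies, adding E
E → C applies, adding C
Closure: {C, D, E}.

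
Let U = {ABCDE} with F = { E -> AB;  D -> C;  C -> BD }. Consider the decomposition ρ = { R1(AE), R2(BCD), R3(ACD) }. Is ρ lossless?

Chase test. Columns are ABCDE; row i has aⱼ where attribute j ∈ Ri, else bᵢⱼ.
Initial tableau (one row per fragment):
  row 1: a1 b12 b13 b14 a5
  row 2: b21 a2 a3 a4 b25
  row 3: a1 b32 a3 a4 b35
Rows 2 and 3 agree on C; apply C→BD and equate their BD entries.
No row becomes fully distinguished — the join is lossy.

No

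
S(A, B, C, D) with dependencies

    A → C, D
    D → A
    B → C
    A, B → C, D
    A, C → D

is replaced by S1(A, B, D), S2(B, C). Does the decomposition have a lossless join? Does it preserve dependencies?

lossless but not dependency-preserving

Lossless test: (B)⁺ = {B, C}, which contains all of one fragment — lossless.
Dependency preservation: the restricted closure of {A} across the fragments never reaches {C, D}, so A → C, D cannot be enforced without a join — not preserved.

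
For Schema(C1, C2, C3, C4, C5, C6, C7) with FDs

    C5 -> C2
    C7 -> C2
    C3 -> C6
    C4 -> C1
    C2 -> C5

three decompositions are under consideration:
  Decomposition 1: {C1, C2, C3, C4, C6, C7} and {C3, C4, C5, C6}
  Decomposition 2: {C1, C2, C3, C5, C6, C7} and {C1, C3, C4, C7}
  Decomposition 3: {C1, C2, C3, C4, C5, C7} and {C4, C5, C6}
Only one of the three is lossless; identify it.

Decomposition 2

Decomposition 1: common = {C3, C4, C6}, closure = {C1, C3, C4, C6} → lossy.
Decomposition 2: common = {C1, C3, C7}, closure = {C1, C2, C3, C5, C6, C7} → lossless.
Decomposition 3: common = {C4, C5}, closure = {C1, C2, C4, C5} → lossy.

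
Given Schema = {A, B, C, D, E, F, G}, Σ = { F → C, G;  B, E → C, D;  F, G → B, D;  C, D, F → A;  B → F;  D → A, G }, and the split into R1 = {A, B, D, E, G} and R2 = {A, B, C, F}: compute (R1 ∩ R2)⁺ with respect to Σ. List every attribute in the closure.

A, B, C, D, F, G

R1 ∩ R2 = {A, B}.
B → F applies, adding F
F → C, G applies, adding C, G
F, G → B, D applies, adding D
Closure: {A, B, C, D, F, G}.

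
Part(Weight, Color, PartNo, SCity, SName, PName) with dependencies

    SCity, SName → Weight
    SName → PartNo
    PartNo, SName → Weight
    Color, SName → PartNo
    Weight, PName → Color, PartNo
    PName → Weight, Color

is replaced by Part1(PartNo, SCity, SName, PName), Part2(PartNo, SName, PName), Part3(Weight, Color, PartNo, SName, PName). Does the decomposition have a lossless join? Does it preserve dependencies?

lossless and dependency-preserving

Lossless test (chase): Rows 1 and 2 agree on PartNo, SName; apply PartNo, SName→Weight and equate their Weight entries. Rows 1 and 3 agree on PartNo, SName; apply PartNo, SName→Weight and equate their Weight entries. Rows 1 and 2 agree on Weight, PName; apply Weight, PName→Color, PartNo and equate their Color, PartNo entries. Rows 1 and 3 agree on Weight, PName; apply Weight, PName→Color, PartNo and equate their Color, PartNo entries. Row 1 is now all distinguished symbols — the join is lossless.
Dependency preservation: SCity, SName → Weight is not contained in any single fragment, but the restricted closure of its left-hand side across the fragments still reaches the right-hand side; the remaining FDs each lie inside some fragment. All dependencies are preserved.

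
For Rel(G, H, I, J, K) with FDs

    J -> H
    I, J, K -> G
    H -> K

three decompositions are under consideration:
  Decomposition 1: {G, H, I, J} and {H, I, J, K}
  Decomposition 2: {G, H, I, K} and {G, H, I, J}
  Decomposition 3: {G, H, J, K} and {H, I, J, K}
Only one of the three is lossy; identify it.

Decomposition 3

Decomposition 1: common = {H, I, J}, closure = {G, H, I, J, K} → lossless.
Decomposition 2: common = {G, H, I}, closure = {G, H, I, K} → lossless.
Decomposition 3: common = {H, J, K}, closure = {H, J, K} → lossy.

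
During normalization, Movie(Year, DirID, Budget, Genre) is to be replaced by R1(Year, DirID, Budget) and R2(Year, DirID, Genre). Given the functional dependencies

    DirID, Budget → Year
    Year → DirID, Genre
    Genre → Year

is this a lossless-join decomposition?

Yes

Common attributes: R1 ∩ R2 = {Year, DirID}.
Closure of {Year, DirID}: Year → DirID, Genre applies, adding Genre. So (Year, DirID)⁺ = {Year, DirID, Genre}.
This closure contains every attribute of R2, so R1 ∩ R2 → R2. The join is lossless.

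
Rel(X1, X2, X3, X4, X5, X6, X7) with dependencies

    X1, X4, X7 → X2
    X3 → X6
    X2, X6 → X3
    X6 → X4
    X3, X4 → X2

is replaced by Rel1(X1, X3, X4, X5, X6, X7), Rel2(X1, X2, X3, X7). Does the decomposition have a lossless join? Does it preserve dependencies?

Lossless test: (X1, X3, X7)⁺ = {X1, X2, X3, X4, X6, X7}, which contains all of one fragment — lossless.
Dependency preservation: the restricted closure of {X1, X4, X7} across the fragments never reaches {X2}, so X1, X4, X7 → X2 cannot be enforced without a join — not preserved.

lossless but not dependency-preserving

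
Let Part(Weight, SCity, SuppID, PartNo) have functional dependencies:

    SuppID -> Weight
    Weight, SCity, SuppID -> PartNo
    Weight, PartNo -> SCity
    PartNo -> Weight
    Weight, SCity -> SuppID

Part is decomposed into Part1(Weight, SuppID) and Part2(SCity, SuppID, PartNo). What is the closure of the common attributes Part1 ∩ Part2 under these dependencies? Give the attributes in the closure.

Part1 ∩ Part2 = {SuppID}.
SuppID → Weight applies, adding Weight
Closure: {Weight, SuppID}.

Weight, SuppID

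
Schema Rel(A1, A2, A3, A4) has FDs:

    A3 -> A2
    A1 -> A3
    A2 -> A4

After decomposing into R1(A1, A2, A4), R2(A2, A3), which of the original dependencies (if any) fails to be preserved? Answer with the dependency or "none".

Check A1 → A3: no single fragment contains all of {A1, A3}, and the restricted closure of {A1} across the fragments never reaches {A3}.
A3 → A2 is preserved.
A2 → A4 is preserved.

A1 -> A3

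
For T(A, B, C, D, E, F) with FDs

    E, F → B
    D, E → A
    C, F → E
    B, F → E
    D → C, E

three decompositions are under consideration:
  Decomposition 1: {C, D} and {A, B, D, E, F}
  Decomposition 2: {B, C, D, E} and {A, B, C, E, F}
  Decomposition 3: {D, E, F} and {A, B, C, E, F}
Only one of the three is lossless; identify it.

Decomposition 1: common = {D}, closure = {A, C, D, E} → lossless.
Decomposition 2: common = {B, C, E}, closure = {B, C, E} → lossy.
Decomposition 3: common = {E, F}, closure = {B, E, F} → lossy.

Decomposition 1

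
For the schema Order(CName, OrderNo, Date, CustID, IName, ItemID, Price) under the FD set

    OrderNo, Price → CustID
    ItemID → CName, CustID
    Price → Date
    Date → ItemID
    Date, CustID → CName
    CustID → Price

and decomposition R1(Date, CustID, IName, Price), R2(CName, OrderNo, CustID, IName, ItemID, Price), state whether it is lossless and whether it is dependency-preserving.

lossless and dependency-preserving

Lossless test: (CustID, IName, Price)⁺ = {CName, Date, CustID, IName, ItemID, Price}, which contains all of one fragment — lossless.
Dependency preservation: Date → ItemID; Date, CustID → CName are not contained in any single fragment, but the restricted closure of each left-hand side across the fragments still reaches the right-hand side; the remaining FDs each lie inside some fragment. All dependencies are preserved.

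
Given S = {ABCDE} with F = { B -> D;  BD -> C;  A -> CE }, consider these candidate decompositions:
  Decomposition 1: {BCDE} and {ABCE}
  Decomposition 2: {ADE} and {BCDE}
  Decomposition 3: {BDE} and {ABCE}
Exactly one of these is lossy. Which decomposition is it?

Decomposition 1: common = {BCE}, closure = {BCDE} → lossless.
Decomposition 2: common = {DE}, closure = {DE} → lossy.
Decomposition 3: common = {BE}, closure = {BCDE} → lossless.

Decomposition 2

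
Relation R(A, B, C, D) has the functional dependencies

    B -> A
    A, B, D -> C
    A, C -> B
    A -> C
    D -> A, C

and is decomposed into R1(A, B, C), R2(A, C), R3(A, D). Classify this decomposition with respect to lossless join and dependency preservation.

Lossless test (chase): Rows 1 and 2 agree on A, C; apply A, C→B and equate their B entries. Rows 1 and 3 agree on A; apply A→C and equate their C entries. Rows 1 and 3 agree on A, C; apply A, C→B and equate their B entries. Row 3 is now all distinguished symbols — the join is lossless.
Dependency preservation: A, B, D → C; D → A, C are not contained in any single fragment, but the restricted closure of each left-hand side across the fragments still reaches the right-hand side; the remaining FDs each lie inside some fragment. All dependencies are preserved.

lossless and dependency-preserving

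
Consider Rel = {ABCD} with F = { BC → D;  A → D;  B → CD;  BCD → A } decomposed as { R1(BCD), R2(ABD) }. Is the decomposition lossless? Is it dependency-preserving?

lossless and dependency-preserving

Lossless test: (BD)⁺ = {ABCD}, which contains all of one fragment — lossless.
Dependency preservation: BCD → A is not contained in any single fragment, but the restricted closure of its left-hand side across the fragments still reaches the right-hand side; the remaining FDs each lie inside some fragment. All dependencies are preserved.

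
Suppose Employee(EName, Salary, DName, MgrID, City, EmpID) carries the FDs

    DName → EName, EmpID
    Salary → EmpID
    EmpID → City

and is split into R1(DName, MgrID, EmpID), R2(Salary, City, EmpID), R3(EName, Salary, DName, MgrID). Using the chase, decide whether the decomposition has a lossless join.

Yes

Chase test. Columns are EName, Salary, DName, MgrID, City, EmpID; row i has aⱼ where attribute j ∈ Ri, else bᵢⱼ.
Initial tableau (one row per fragment):
  row 1: b11 b12 a3 a4 b15 a6
  row 2: b21 a2 b23 b24 a5 a6
  row 3: a1 a2 a3 a4 b35 b36
Rows 1 and 3 agree on DName; apply DName→EName, EmpID and equate their EName, EmpID entries.
Rows 1 and 2 agree on EmpID; apply EmpID→City and equate their City entries.
Rows 1 and 3 agree on EmpID; apply EmpID→City and equate their City entries.
Row 3 is now all distinguished symbols — the join is lossless.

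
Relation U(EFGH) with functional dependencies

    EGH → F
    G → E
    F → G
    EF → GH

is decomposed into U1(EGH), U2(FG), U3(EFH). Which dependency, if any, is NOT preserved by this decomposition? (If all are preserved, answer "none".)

EGH → F

Check EGH → F: no single fragment contains all of {EFGH}, and the restricted closure of {EGH} across the fragments never reaches {F}.
G → E is preserved.
F → G is preserved.
EF → GH is preserved.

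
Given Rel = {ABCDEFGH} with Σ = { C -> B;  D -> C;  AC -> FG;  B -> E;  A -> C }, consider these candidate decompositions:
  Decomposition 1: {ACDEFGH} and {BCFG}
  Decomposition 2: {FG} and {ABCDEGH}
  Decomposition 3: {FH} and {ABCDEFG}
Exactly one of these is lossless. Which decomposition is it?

Decomposition 1: common = {CFG}, closure = {BCEFG} → lossless.
Decomposition 2: common = {G}, closure = {G} → lossy.
Decomposition 3: common = {F}, closure = {F} → lossy.

Decomposition 1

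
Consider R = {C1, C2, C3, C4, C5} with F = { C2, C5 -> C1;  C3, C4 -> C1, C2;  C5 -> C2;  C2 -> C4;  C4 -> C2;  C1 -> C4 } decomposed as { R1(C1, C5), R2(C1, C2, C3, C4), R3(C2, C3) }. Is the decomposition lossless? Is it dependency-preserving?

lossy but dependency-preserving

Lossless test (chase): Rows 2 and 3 agree on C2; apply C2→C4 and equate their C4 entries. Rows 1 and 2 agree on C1; apply C1→C4 and equate their C4 entries. Rows 2 and 3 agree on C3, C4; apply C3, C4→C1, C2 and equate their C1, C2 entries. Rows 1 and 2 agree on C4; apply C4→C2 and equate their C2 entries. No row becomes fully distinguished — the join is lossy.
Dependency preservation: C2, C5 → C1; C5 → C2 are not contained in any single fragment, but the restricted closure of each left-hand side across the fragments still reaches the right-hand side; the remaining FDs each lie inside some fragment. All dependencies are preserved.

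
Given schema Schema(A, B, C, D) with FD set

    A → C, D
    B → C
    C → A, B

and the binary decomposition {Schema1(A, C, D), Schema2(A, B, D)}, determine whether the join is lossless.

Yes

Common attributes: Schema1 ∩ Schema2 = {A, D}.
Closure of {A, D}: A → C, D applies, adding C; C → A, B applies, adding B. So (A, D)⁺ = {A, B, C, D}.
This closure contains every attribute of Schema1, so Schema1 ∩ Schema2 → Schema1. The join is lossless.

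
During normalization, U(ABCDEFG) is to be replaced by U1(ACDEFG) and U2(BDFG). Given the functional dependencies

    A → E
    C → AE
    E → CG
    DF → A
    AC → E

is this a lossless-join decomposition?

Yes

Common attributes: U1 ∩ U2 = {DFG}.
Closure of {DFG}: DF → A applies, adding A; A → E applies, adding E; E → CG applies, adding C. So (DFG)⁺ = {ACDEFG}.
This closure contains every attribute of U1, so U1 ∩ U2 → U1. The join is lossless.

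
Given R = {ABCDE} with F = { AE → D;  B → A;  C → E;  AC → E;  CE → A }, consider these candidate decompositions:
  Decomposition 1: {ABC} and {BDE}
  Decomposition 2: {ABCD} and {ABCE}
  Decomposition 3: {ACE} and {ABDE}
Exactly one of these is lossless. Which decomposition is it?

Decomposition 2

Decomposition 1: common = {B}, closure = {AB} → lossy.
Decomposition 2: common = {ABC}, closure = {ABCDE} → lossless.
Decomposition 3: common = {AE}, closure = {ADE} → lossy.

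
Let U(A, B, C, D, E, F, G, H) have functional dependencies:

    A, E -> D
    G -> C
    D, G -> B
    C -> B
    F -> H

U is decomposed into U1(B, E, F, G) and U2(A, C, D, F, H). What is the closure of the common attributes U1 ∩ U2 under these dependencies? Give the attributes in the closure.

F, H

U1 ∩ U2 = {F}.
F → H applies, adding H
Closure: {F, H}.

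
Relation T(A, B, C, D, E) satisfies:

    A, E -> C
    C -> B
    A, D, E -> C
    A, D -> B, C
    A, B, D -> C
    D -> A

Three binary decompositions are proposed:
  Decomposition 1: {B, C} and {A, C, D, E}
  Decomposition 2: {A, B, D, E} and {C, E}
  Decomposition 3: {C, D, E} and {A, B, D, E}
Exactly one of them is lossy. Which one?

Decomposition 1: common = {C}, closure = {B, C} → lossless.
Decomposition 2: common = {E}, closure = {E} → lossy.
Decomposition 3: common = {D, E}, closure = {A, B, C, D, E} → lossless.

Decomposition 2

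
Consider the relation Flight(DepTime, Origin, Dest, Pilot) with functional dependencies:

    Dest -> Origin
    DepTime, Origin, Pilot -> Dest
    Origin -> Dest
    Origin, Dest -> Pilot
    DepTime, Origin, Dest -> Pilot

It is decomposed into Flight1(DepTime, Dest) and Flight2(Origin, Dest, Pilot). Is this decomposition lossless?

Common attributes: Flight1 ∩ Flight2 = {Dest}.
Closure of {Dest}: Dest → Origin applies, adding Origin; Origin, Dest → Pilot applies, adding Pilot. So (Dest)⁺ = {Origin, Dest, Pilot}.
This closure contains every attribute of Flight2, so Flight1 ∩ Flight2 → Flight2. The join is lossless.

Yes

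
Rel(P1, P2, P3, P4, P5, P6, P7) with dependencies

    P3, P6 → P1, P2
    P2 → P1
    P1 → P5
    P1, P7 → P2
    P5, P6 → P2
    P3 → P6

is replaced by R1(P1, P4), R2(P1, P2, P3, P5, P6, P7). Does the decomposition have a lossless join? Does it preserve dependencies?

lossy but dependency-preserving

Lossless test: (P1)⁺ = {P1, P5}, which is a superkey of neither fragment — lossy.
Dependency preservation: every FD's attributes lie within a single fragment, so each can be enforced locally — preserved.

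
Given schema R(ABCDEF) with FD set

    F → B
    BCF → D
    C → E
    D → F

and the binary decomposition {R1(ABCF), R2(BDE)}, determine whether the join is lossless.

Common attributes: R1 ∩ R2 = {B}.
No dependency enlarges {B}, so (B)⁺ = {B}.
The closure contains neither all of R1 = {ABCF} nor all of R2 = {BDE}, so the common attributes are not a superkey of either fragment. The join is lossy.

No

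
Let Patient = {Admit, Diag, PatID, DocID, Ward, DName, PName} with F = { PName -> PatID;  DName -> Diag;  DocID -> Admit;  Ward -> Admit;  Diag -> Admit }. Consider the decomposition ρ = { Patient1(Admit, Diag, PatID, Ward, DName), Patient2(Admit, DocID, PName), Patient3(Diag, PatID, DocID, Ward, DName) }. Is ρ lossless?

Chase test. Columns are Admit, Diag, PatID, DocID, Ward, DName, PName; row i has aⱼ where attribute j ∈ Patienti, else bᵢⱼ.
Initial tableau (one row per fragment):
  row 1: a1 a2 a3 b14 a5 a6 b17
  row 2: a1 b22 b23 a4 b25 b26 a7
  row 3: b31 a2 a3 a4 a5 a6 b37
Rows 2 and 3 agree on DocID; apply DocID→Admit and equate their Admit entries.
No row becomes fully distinguished — the join is lossy.

No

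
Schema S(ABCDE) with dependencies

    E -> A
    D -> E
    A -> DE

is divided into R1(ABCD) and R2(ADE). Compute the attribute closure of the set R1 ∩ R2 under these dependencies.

R1 ∩ R2 = {AD}.
D → E applies, adding E
Closure: {ADE}.

ADE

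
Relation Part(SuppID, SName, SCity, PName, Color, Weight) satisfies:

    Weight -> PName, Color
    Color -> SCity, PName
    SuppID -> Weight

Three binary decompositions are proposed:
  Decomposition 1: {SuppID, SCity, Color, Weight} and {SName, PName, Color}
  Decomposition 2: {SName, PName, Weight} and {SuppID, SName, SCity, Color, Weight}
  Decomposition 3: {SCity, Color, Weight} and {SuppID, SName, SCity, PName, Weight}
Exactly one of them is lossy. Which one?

Decomposition 1: common = {Color}, closure = {SCity, PName, Color} → lossy.
Decomposition 2: common = {SName, Weight}, closure = {SName, SCity, PName, Color, Weight} → lossless.
Decomposition 3: common = {SCity, Weight}, closure = {SCity, PName, Color, Weight} → lossless.

Decomposition 1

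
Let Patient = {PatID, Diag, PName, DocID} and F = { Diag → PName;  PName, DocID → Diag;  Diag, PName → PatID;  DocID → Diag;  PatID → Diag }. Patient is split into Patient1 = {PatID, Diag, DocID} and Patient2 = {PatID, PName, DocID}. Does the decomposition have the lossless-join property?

Common attributes: Patient1 ∩ Patient2 = {PatID, DocID}.
Closure of {PatID, DocID}: DocID → Diag applies, adding Diag; Diag → PName applies, adding PName. So (PatID, DocID)⁺ = {PatID, Diag, PName, DocID}.
This closure contains every attribute of Patient1, so Patient1 ∩ Patient2 → Patient1. The join is lossless.

Yes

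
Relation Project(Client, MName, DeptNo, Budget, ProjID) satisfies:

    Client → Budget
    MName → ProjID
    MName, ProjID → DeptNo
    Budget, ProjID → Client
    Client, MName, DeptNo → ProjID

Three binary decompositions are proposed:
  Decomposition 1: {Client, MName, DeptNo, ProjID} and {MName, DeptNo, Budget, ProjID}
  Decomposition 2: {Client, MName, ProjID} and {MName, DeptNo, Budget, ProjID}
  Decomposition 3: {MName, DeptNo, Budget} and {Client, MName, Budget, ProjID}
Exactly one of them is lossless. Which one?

Decomposition 1: common = {MName, DeptNo, ProjID}, closure = {MName, DeptNo, ProjID} → lossy.
Decomposition 2: common = {MName, ProjID}, closure = {MName, DeptNo, ProjID} → lossy.
Decomposition 3: common = {MName, Budget}, closure = {Client, MName, DeptNo, Budget, ProjID} → lossless.

Decomposition 3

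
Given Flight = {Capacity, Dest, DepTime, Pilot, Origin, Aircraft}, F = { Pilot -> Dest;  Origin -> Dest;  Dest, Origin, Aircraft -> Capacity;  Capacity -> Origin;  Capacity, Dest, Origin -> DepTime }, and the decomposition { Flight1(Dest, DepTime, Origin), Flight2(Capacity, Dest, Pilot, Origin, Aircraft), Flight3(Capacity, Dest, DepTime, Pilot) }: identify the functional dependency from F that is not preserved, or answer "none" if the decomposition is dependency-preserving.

none

Pilot → Dest lies within Flight2.
Origin → Dest lies within Flight1.
Dest, Origin, Aircraft → Capacity lies within Flight2.
Capacity → Origin lies within Flight2.
Capacity, Dest, Origin → DepTime: restricted closure across fragments reaches DepTime.
Every dependency is enforceable on the fragments, so the decomposition is dependency-preserving.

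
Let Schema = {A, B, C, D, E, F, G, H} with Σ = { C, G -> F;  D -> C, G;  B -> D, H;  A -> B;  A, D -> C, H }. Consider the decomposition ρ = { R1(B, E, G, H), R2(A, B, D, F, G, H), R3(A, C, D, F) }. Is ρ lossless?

Chase test. Columns are A, B, C, D, E, F, G, H; row i has aⱼ where attribute j ∈ Ri, else bᵢⱼ.
Initial tableau (one row per fragment):
  row 1: b11 a2 b13 b14 a5 b16 a7 a8
  row 2: a1 a2 b23 a4 b25 a6 a7 a8
  row 3: a1 b32 a3 a4 b35 a6 b37 b38
Rows 2 and 3 agree on D; apply D→C, G and equate their C, G entries.
Rows 1 and 2 agree on B; apply B→D, H and equate their D, H entries.
Rows 2 and 3 agree on A; apply A→B and equate their B entries.
Rows 2 and 3 agree on A, D; apply A, D→C, H and equate their C, H entries.
Rows 1 and 2 agree on D; apply D→C, G and equate their C, G entries.
Rows 1 and 2 agree on C, G; apply C, G→F and equate their F entries.
No row becomes fully distinguished — the join is lossy.

No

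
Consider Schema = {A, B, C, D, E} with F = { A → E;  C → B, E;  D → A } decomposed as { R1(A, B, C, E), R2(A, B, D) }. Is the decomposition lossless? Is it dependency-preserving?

Lossless test: (A, B)⁺ = {A, B, E}, which is a superkey of neither fragment — lossy.
Dependency preservation: every FD's attributes lie within a single fragment, so each can be enforced locally — preserved.

lossy but dependency-preserving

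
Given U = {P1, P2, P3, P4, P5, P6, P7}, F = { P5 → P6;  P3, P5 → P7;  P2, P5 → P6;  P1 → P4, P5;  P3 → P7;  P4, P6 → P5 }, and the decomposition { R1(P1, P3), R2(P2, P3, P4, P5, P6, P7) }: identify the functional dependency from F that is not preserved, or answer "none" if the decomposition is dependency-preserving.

P1 → P4, P5

Check P1 → P4, P5: no single fragment contains all of {P1, P4, P5}, and the restricted closure of {P1} across the fragments never reaches {P4, P5}.
P5 → P6 is preserved.
P3, P5 → P7 is preserved.
P2, P5 → P6 is preserved.
P3 → P7 is preserved.
P4, P6 → P5 is preserved.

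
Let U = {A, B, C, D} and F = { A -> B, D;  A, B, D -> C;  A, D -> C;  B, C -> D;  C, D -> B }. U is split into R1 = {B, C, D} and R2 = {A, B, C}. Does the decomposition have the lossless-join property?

Common attributes: R1 ∩ R2 = {B, C}.
Closure of {B, C}: B, C → D applies, adding D. So (B, C)⁺ = {B, C, D}.
This closure contains every attribute of R1, so R1 ∩ R2 → R1. The join is lossless.

Yes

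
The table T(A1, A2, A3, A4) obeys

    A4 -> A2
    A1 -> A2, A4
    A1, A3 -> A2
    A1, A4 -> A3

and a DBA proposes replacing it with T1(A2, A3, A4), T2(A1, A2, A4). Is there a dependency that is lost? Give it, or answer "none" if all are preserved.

Check A1, A4 → A3: no single fragment contains all of {A1, A3, A4}, and the restricted closure of {A1, A4} across the fragments never reaches {A3}.
A4 → A2 is preserved.
A1 → A2, A4 is preserved.
A1, A3 → A2 is preserved.

A1, A4 -> A3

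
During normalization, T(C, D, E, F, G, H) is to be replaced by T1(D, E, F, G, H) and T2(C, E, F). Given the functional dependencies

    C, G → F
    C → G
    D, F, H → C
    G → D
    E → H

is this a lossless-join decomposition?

No

Common attributes: T1 ∩ T2 = {E, F}.
Closure of {E, F}: E → H applies, adding H. So (E, F)⁺ = {E, F, H}.
The closure contains neither all of T1 = {D, E, F, G, H} nor all of T2 = {C, E, F}, so the common attributes are not a superkey of either fragment. The join is lossy.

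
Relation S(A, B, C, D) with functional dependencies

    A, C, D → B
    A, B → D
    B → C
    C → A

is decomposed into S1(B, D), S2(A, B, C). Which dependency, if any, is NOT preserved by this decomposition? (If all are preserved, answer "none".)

Check A, C, D → B: no single fragment contains all of {A, B, C, D}, and the restricted closure of {A, C, D} across the fragments never reaches {B}.
A, B → D is preserved.
B → C is preserved.
C → A is preserved.

A, C, D → B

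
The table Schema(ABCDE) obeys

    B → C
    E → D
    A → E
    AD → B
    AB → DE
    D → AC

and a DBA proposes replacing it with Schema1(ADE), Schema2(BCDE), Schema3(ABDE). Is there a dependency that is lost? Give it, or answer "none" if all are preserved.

none

B → C lies within Schema2.
E → D lies within Schema1.
A → E lies within Schema1.
AD → B lies within Schema3.
AB → DE lies within Schema3.
D → AC: restricted closure across fragments reaches AC.
Every dependency is enforceable on the fragments, so the decomposition is dependency-preserving.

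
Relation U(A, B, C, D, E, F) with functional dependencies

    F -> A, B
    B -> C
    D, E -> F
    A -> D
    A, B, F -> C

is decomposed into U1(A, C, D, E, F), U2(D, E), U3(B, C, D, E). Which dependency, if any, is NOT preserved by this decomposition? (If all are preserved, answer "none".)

Check F → A, B: no single fragment contains all of {A, B, F}, and the restricted closure of {F} across the fragments never reaches {A, B}.
B → C is preserved.
D, E → F is preserved.
A → D is preserved.
A, B, F → C is preserved.

F -> A, B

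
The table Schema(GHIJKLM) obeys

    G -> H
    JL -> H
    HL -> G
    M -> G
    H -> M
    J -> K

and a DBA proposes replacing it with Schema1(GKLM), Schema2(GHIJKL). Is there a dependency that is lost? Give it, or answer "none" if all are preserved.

none

G → H lies within Schema2.
JL → H lies within Schema2.
HL → G lies within Schema2.
M → G lies within Schema1.
H → M: restricted closure across fragments reaches M.
J → K lies within Schema2.
Every dependency is enforceable on the fragments, so the decomposition is dependency-preserving.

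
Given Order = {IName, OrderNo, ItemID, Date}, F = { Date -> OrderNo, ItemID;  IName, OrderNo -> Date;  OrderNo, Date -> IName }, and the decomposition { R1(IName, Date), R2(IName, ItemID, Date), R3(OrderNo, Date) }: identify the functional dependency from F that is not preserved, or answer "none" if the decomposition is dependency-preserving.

Check IName, OrderNo → Date: no single fragment contains all of {IName, OrderNo, Date}, and the restricted closure of {IName, OrderNo} across the fragments never reaches {Date}.
Date → OrderNo, ItemID is preserved.
OrderNo, Date → IName is preserved.

IName, OrderNo -> Date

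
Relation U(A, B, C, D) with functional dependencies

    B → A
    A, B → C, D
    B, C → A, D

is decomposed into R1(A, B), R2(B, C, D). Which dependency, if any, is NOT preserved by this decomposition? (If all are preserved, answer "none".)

none

B → A lies within R1.
A, B → C, D: restricted closure across fragments reaches C, D.
B, C → A, D: restricted closure across fragments reaches A, D.
Every dependency is enforceable on the fragments, so the decomposition is dependency-preserving.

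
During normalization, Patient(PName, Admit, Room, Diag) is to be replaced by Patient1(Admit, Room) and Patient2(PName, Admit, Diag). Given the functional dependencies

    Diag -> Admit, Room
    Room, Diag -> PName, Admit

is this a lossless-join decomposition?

No

Common attributes: Patient1 ∩ Patient2 = {Admit}.
No dependency enlarges {Admit}, so (Admit)⁺ = {Admit}.
The closure contains neither all of Patient1 = {Admit, Room} nor all of Patient2 = {PName, Admit, Diag}, so the common attributes are not a superkey of either fragment. The join is lossy.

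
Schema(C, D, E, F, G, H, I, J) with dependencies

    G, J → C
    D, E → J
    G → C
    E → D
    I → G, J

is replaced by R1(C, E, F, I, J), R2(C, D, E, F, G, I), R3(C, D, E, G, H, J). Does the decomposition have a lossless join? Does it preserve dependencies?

Lossless test (chase): Rows 2 and 3 agree on D, E; apply D, E→J and equate their J entries. Rows 1 and 2 agree on E; apply E→D and equate their D entries. Rows 1 and 2 agree on I; apply I→G, J and equate their G, J entries. No row becomes fully distinguished — the join is lossy.
Dependency preservation: I → G, J is not contained in any single fragment, but the restricted closure of its left-hand side across the fragments still reaches the right-hand side; the remaining FDs each lie inside some fragment. All dependencies are preserved.

lossy but dependency-preserving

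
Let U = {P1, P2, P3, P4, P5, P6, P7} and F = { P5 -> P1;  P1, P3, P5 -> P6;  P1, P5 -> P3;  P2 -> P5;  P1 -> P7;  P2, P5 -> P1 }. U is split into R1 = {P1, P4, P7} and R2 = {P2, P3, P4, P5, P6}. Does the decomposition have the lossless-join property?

Common attributes: R1 ∩ R2 = {P4}.
No dependency enlarges {P4}, so (P4)⁺ = {P4}.
The closure contains neither all of R1 = {P1, P4, P7} nor all of R2 = {P2, P3, P4, P5, P6}, so the common attributes are not a superkey of either fragment. The join is lossy.

No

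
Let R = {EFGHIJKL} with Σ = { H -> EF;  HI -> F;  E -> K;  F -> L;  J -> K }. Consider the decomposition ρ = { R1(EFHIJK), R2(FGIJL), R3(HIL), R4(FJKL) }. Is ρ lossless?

Chase test. Columns are EFGHIJKL; row i has aⱼ where attribute j ∈ Ri, else bᵢⱼ.
Initial tableau (one row per fragment):
  row 1: a1 a2 b13 a4 a5 a6 a7 b18
  row 2: b21 a2 a3 b24 a5 a6 b27 a8
  row 3: b31 b32 b33 a4 a5 b36 b37 a8
  row 4: b41 a2 b43 b44 b45 a6 a7 a8
Rows 1 and 3 agree on H; apply H→EF and equate their EF entries.
Rows 1 and 3 agree on E; apply E→K and equate their K entries.
Rows 1 and 2 agree on F; apply F→L and equate their L entries.
Rows 1 and 2 agree on J; apply J→K and equate their K entries.
No row becomes fully distinguished — the join is lossy.

No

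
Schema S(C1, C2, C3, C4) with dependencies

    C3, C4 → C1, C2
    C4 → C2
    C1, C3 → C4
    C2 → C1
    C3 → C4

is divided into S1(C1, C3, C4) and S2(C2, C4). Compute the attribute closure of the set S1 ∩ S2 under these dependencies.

C1, C2, C4

S1 ∩ S2 = {C4}.
C4 → C2 applies, adding C2
C2 → C1 applies, adding C1
Closure: {C1, C2, C4}.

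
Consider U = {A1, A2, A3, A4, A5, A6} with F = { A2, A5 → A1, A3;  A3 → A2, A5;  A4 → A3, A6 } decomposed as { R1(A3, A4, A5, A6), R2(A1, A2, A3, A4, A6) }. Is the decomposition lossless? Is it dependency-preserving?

lossless but not dependency-preserving

Lossless test: (A3, A4, A6)⁺ = {A1, A2, A3, A4, A5, A6}, which contains all of one fragment — lossless.
Dependency preservation: the restricted closure of {A2, A5} across the fragments never reaches {A1, A3}, so A2, A5 → A1, A3 cannot be enforced without a join — not preserved.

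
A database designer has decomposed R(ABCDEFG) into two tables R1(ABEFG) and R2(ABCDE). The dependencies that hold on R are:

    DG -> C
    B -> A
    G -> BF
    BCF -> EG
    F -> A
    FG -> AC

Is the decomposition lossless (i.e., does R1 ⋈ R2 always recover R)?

Common attributes: R1 ∩ R2 = {ABE}.
No dependency enlarges {ABE}, so (ABE)⁺ = {ABE}.
The closure contains neither all of R1 = {ABEFG} nor all of R2 = {ABCDE}, so the common attributes are not a superkey of either fragment. The join is lossy.

No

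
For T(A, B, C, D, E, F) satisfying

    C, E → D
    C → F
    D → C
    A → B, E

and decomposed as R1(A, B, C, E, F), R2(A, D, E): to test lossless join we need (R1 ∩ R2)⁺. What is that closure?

A, B, E

R1 ∩ R2 = {A, E}.
A → B, E applies, adding B
Closure: {A, B, E}.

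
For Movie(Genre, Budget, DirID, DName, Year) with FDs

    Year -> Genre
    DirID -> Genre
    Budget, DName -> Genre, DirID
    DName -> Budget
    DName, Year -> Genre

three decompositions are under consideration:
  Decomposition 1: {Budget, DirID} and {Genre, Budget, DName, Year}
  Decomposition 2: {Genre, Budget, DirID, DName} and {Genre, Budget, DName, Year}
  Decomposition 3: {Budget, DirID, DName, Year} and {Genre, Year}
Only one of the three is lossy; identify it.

Decomposition 1

Decomposition 1: common = {Budget}, closure = {Budget} → lossy.
Decomposition 2: common = {Genre, Budget, DName}, closure = {Genre, Budget, DirID, DName} → lossless.
Decomposition 3: common = {Year}, closure = {Genre, Year} → lossless.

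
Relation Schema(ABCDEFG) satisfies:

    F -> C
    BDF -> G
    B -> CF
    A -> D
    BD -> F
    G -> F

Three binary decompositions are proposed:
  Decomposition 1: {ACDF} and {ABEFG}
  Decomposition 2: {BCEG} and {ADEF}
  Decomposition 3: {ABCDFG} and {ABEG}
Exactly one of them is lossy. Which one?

Decomposition 2

Decomposition 1: common = {AF}, closure = {ACDF} → lossless.
Decomposition 2: common = {E}, closure = {E} → lossy.
Decomposition 3: common = {ABG}, closure = {ABCDFG} → lossless.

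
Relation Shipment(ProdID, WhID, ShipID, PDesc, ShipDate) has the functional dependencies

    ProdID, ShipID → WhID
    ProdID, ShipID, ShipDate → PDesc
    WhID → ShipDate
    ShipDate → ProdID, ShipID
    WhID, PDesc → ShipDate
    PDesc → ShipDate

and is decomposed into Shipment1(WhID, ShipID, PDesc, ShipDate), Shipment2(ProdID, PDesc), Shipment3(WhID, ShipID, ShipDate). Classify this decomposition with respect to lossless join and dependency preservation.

Lossless test (chase): Rows 1 and 3 agree on ShipDate; apply ShipDate→ProdID, ShipID and equate their ProdID, ShipID entries. Rows 1 and 2 agree on PDesc; apply PDesc→ShipDate and equate their ShipDate entries. Rows 1 and 3 agree on ProdID, ShipID, ShipDate; apply ProdID, ShipID, ShipDate→PDesc and equate their PDesc entries. Rows 1 and 2 agree on ShipDate; apply ShipDate→ProdID, ShipID and equate their ProdID, ShipID entries. Rows 1 and 2 agree on ProdID, ShipID; apply ProdID, ShipID→WhID and equate their WhID entries. Row 1 is now all distinguished symbols — the join is lossless.
Dependency preservation: the restricted closure of {ProdID, ShipID} across the fragments never reaches {WhID}, so ProdID, ShipID → WhID cannot be enforced without a join — not preserved.

lossless but not dependency-preserving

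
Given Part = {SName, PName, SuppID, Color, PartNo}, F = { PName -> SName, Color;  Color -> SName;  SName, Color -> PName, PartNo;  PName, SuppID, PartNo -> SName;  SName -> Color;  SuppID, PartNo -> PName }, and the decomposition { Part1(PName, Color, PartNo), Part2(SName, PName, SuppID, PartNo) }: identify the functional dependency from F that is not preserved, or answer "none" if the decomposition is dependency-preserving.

none

PName → SName, Color: restricted closure across fragments reaches SName, Color.
Color → SName: restricted closure across fragments reaches SName.
SName, Color → PName, PartNo: restricted closure across fragments reaches PName, PartNo.
PName, SuppID, PartNo → SName lies within Part2.
SName → Color: restricted closure across fragments reaches Color.
SuppID, PartNo → PName lies within Part2.
Every dependency is enforceable on the fragments, so the decomposition is dependency-preserving.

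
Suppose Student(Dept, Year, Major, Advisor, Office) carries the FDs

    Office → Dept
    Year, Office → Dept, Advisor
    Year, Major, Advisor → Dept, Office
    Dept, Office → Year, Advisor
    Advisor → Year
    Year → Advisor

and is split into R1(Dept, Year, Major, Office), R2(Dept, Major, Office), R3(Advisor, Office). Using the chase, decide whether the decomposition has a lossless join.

Yes

Chase test. Columns are Dept, Year, Major, Advisor, Office; row i has aⱼ where attribute j ∈ Ri, else bᵢⱼ.
Initial tableau (one row per fragment):
  row 1: a1 a2 a3 b14 a5
  row 2: a1 b22 a3 b24 a5
  row 3: b31 b32 b33 a4 a5
Rows 1 and 3 agree on Office; apply Office→Dept and equate their Dept entries.
Rows 1 and 2 agree on Dept, Office; apply Dept, Office→Year, Advisor and equate their Year, Advisor entries.
Rows 1 and 3 agree on Dept, Office; apply Dept, Office→Year, Advisor and equate their Year, Advisor entries.
Row 1 is now all distinguished symbols — the join is lossless.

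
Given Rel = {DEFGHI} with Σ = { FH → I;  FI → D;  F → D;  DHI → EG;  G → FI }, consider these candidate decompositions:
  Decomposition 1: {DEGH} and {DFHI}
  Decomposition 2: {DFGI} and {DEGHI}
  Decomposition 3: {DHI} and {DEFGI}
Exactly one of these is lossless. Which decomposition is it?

Decomposition 1: common = {DH}, closure = {DH} → lossy.
Decomposition 2: common = {DGI}, closure = {DFGI} → lossless.
Decomposition 3: common = {DI}, closure = {DI} → lossy.

Decomposition 2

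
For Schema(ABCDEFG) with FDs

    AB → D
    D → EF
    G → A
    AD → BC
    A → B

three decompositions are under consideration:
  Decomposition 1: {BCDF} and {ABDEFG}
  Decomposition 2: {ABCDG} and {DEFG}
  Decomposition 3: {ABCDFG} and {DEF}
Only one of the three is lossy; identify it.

Decomposition 1

Decomposition 1: common = {BDF}, closure = {BDEF} → lossy.
Decomposition 2: common = {DG}, closure = {ABCDEFG} → lossless.
Decomposition 3: common = {DF}, closure = {DEF} → lossless.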